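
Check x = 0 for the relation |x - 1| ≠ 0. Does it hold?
x = 0: LHS = |0 - 1| = |-1| = 1; 1 ≠ 0 — holds

The relation is satisfied at x = 0.

Answer: Yes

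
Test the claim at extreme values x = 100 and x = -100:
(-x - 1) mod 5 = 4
x = 100: LHS = (-100 - 1) mod 5 = (-101) mod 5 = 4; 4 = 4 — holds
x = -100: LHS = (-(-100) - 1) mod 5 = 99 mod 5 = 4; 4 = 4 — holds

Answer: Yes, holds for both x = 100 and x = -100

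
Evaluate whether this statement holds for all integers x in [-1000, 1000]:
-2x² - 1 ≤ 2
Over all integers in [-1000, 1000], LHS − RHS is largest at x = 0, where it equals -3:
x = 0: LHS = -2·0² - 1 = -1; -1 ≤ 2 — holds
At the ends of the range:
x = -1000: LHS = -2·(-1000)² - 1 = -2000001; -2000001 ≤ 2 — holds
x = 1000: LHS = -2·1000² - 1 = -2000001; -2000001 ≤ 2 — holds
Hence LHS − RHS is never positive, i.e. LHS ≤ RHS throughout, so the relation holds for every integer in [-1000, 1000].

No counterexample exists.

Answer: True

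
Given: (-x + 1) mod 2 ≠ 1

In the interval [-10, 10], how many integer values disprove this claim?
Counterexamples in [-10, 10]: {-10, -8, -6, -4, -2, 0, 2, 4, 6, 8, 10}.

Counting them gives 11 values.

Answer: 11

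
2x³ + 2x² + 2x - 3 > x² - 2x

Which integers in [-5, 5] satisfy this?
Holds for: {1, 2, 3, 4, 5}
Fails for: {-5, -4, -3, -2, -1, 0}

Answer: {1, 2, 3, 4, 5}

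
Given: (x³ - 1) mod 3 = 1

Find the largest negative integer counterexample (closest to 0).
Testing negative integers from -1 downward:
x = -1: LHS = ((-1)³ - 1) mod 3 = (-2) mod 3 = 1; 1 = 1 — holds
x = -2: LHS = ((-2)³ - 1) mod 3 = (-9) mod 3 = 0; 0 = 1 — FAILS  ← closest negative counterexample to 0

Answer: x = -2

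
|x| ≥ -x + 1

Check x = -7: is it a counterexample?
Substitute x = -7 into the relation:
x = -7: LHS = |-7| = 7, RHS = -(-7) + 1 = 8; 7 ≥ 8 — FAILS

Since the claim fails at x = -7, this value is a counterexample.

Answer: Yes, x = -7 is a counterexample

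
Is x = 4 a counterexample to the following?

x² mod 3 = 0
Substitute x = 4 into the relation:
x = 4: LHS = (4²) mod 3 = 16 mod 3 = 1; 1 = 0 — FAILS

Since the claim fails at x = 4, this value is a counterexample.

Answer: Yes, x = 4 is a counterexample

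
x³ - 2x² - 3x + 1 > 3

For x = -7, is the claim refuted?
Substitute x = -7 into the relation:
x = -7: LHS = (-7)³ - 2·(-7)² - 3·(-7) + 1 = -419; -419 > 3 — FAILS

Since the claim fails at x = -7, this value is a counterexample.

Answer: Yes, x = -7 is a counterexample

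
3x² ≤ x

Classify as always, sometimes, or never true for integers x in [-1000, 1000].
Holds at x = 0: LHS = 3·0² = 0; 0 ≤ 0 — holds
Fails at x = 1: LHS = 3·1² = 3; 3 ≤ 1 — FAILS
It is satisfied by some integers in the range but not all.

Answer: Sometimes true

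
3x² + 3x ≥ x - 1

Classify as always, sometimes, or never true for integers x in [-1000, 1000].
Over all integers in [-1000, 1000], LHS − RHS is smallest at x = 0, where it equals 1:
x = 0: LHS = 3·0² + 3·0 = 0, RHS = 0 - 1 = -1; 0 ≥ -1 — holds
At the ends of the range:
x = -1000: LHS = 3·(-1000)² + 3·(-1000) = 2997000, RHS = (-1000) - 1 = -1001; 2997000 ≥ -1001 — holds
x = 1000: LHS = 3·1000² + 3·1000 = 3003000, RHS = 1000 - 1 = 999; 3003000 ≥ 999 — holds
Hence LHS − RHS is never negative, i.e. LHS ≥ RHS throughout, so the relation holds for every integer in [-1000, 1000].

No counterexample exists.

Answer: Always true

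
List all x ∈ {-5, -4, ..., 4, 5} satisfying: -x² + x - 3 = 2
Over all integers in [-5, 5], LHS − RHS is always negative; it is closest to 0 at x = 0, where it equals -5:
x = 0: LHS = -0² + 0 - 3 = -3; -3 = 2 — FAILS
At the ends of the range:
x = -5: LHS = -(-5)² + (-5) - 3 = -33; -33 = 2 — FAILS
x = 5: LHS = -5² + 5 - 3 = -23; -23 = 2 — FAILS
Hence LHS − RHS is never 0, i.e. the two sides are never equal, so the claimed relation (=) fails for every integer in [-5, 5].

Answer: None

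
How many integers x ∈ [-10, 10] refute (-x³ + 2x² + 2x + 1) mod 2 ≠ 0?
Counterexamples in [-10, 10]: {-9, -7, -5, -3, -1, 1, 3, 5, 7, 9}.

Counting them gives 10 values.

Answer: 10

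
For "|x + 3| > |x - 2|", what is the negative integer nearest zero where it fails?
Testing negative integers from -1 downward:
x = -1: LHS = |(-1) + 3| = |2| = 2, RHS = |(-1) - 2| = |-3| = 3; 2 > 3 — FAILS  ← closest negative counterexample to 0

Answer: x = -1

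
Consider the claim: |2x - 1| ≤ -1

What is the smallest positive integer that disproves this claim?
Testing positive integers:
x = 1: LHS = |2·1 - 1| = |1| = 1; 1 ≤ -1 — FAILS  ← smallest positive counterexample

Answer: x = 1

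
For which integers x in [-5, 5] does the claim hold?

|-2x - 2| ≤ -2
An absolute value is never negative, so the left side is ≥ 0 for every x, while the right side is -2. Tightest case in [-5, 5] is x = -1:
x = -1: LHS = |-2·(-1) - 2| = |0| = 0; 0 ≤ -2 — FAILS
Hence LHS − RHS is never zero or negative, i.e. LHS > RHS throughout, so the claimed relation (≤) fails for every integer in [-5, 5].

Answer: None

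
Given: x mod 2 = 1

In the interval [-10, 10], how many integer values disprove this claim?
Counterexamples in [-10, 10]: {-10, -8, -6, -4, -2, 0, 2, 4, 6, 8, 10}.

Counting them gives 11 values.

Answer: 11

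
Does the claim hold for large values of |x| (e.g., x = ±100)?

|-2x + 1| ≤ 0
x = 100: LHS = |-2·100 + 1| = |-199| = 199; 199 ≤ 0 — FAILS
x = -100: LHS = |-2·(-100) + 1| = |201| = 201; 201 ≤ 0 — FAILS

Answer: No, fails for both x = 100 and x = -100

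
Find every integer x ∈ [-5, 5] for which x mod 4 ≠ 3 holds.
Holds for: {-4, -3, -2, 0, 1, 2, 4, 5}
Fails for: {-5, -1, 3}

Answer: {-4, -3, -2, 0, 1, 2, 4, 5}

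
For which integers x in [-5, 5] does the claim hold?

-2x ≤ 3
Holds for: {-1, 0, 1, 2, 3, 4, 5}
Fails for: {-5, -4, -3, -2}

Answer: {-1, 0, 1, 2, 3, 4, 5}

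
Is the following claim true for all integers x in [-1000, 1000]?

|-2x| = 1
The claim fails at x = 0:
x = 0: LHS = |-2·0| = |0| = 0; 0 = 1 — FAILS

Because a single integer refutes it, the statement is false.

Answer: False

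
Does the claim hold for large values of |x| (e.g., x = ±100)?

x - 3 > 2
x = 100: LHS = 100 - 3 = 97; 97 > 2 — holds
x = -100: LHS = (-100) - 3 = -103; -103 > 2 — FAILS

Answer: Partially: holds for x = 100, fails for x = -100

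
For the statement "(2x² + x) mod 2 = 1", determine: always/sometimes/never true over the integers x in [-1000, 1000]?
Holds at x = 1: LHS = (2·1² + 1) mod 2 = 3 mod 2 = 1; 1 = 1 — holds
Fails at x = 0: LHS = (2·0² + 0) mod 2 = 0 mod 2 = 0; 0 = 1 — FAILS
It is satisfied by some integers in the range but not all.

Answer: Sometimes true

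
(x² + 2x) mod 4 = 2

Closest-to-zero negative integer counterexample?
Testing negative integers from -1 downward:
x = -1: LHS = ((-1)² + 2·(-1)) mod 4 = (-1) mod 4 = 3; 3 = 2 — FAILS  ← closest negative counterexample to 0

Answer: x = -1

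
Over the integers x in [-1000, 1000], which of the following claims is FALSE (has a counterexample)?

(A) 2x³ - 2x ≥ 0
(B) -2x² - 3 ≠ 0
(A) x = -2: LHS = 2·(-2)³ - 2·(-2) = -12; -12 ≥ 0 — FAILS

(B) Over all integers in [-1000, 1000], LHS − RHS is always negative; it is closest to 0 at x = 0, where it equals -3:
x = 0: LHS = -2·0² - 3 = -3; -3 ≠ 0 — holds
At the ends of the range:
x = -1000: LHS = -2·(-1000)² - 3 = -2000003; -2000003 ≠ 0 — holds
x = 1000: LHS = -2·1000² - 3 = -2000003; -2000003 ≠ 0 — holds
Hence LHS − RHS is never 0, i.e. the two sides are never equal, so the relation holds for every integer in [-1000, 1000].

Only (A) has a counterexample.

Answer: A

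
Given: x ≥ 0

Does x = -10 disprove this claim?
Substitute x = -10 into the relation:
x = -10: -10 ≥ 0 — FAILS

Since the claim fails at x = -10, this value is a counterexample.

Answer: Yes, x = -10 is a counterexample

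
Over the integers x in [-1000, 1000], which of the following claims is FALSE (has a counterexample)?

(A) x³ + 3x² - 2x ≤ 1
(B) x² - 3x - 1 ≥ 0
(A) x = 1: LHS = 1³ + 3·1² - 2·1 = 2; 2 ≤ 1 — FAILS
(B) x = 0: LHS = 0² - 3·0 - 1 = -1; -1 ≥ 0 — FAILS

Answer: Both A and B are false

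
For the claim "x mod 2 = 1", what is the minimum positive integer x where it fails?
Testing positive integers:
x = 1: LHS = 1 mod 2 = 1; 1 = 1 — holds
x = 2: LHS = 2 mod 2 = 0; 0 = 1 — FAILS  ← smallest positive counterexample

Answer: x = 2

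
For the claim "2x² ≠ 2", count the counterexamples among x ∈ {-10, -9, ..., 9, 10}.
Counterexamples in [-10, 10]: {-1, 1}.

Counting them gives 2 values.

Answer: 2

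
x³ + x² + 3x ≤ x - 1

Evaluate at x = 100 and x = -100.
x = 100: LHS = 100³ + 100² + 3·100 = 1010300, RHS = 100 - 1 = 99; 1010300 ≤ 99 — FAILS
x = -100: LHS = (-100)³ + (-100)² + 3·(-100) = -990300, RHS = (-100) - 1 = -101; -990300 ≤ -101 — holds

Answer: Partially: fails for x = 100, holds for x = -100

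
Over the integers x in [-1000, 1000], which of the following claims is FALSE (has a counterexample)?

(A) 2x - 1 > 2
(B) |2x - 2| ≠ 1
(A) x = 0: LHS = 2·0 - 1 = -1; -1 > 2 — FAILS

(B) Track d = LHS − RHS over the integers in [-1000, 1000]. Equality would need d = 0, but d changes sign only between consecutive integers, jumping over 0:
x = 0: LHS = |2·0 - 2| = |-2| = 2; 2 ≠ 1 — holds  (d = 1)
x = 1: LHS = |2·1 - 2| = |0| = 0; 0 ≠ 1 — holds  (d = -1)
x = 1: LHS = |2·1 - 2| = |0| = 0; 0 ≠ 1 — holds  (d = -1)
x = 2: LHS = |2·2 - 2| = |2| = 2; 2 ≠ 1 — holds  (d = 1)
Away from these crossings d keeps a constant sign, and checking every integer in [-1000, 1000] confirms d ≠ 0 throughout. Hence the two sides are never equal, so the relation holds for every integer in [-1000, 1000].

Only (A) has a counterexample.

Answer: A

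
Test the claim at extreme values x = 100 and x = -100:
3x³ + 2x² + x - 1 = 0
x = 100: LHS = 3·100³ + 2·100² + 100 - 1 = 3020099; 3020099 = 0 — FAILS
x = -100: LHS = 3·(-100)³ + 2·(-100)² + (-100) - 1 = -2980101; -2980101 = 0 — FAILS

Answer: No, fails for both x = 100 and x = -100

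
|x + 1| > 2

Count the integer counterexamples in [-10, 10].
Counterexamples in [-10, 10]: {-3, -2, -1, 0, 1}.

Counting them gives 5 values.

Answer: 5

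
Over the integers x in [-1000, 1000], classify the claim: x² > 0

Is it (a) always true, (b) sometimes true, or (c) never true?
Holds at x = 1: LHS = 1² = 1; 1 > 0 — holds
Fails at x = 0: LHS = 0² = 0; 0 > 0 — FAILS
It is satisfied by some integers in the range but not all.

Answer: Sometimes true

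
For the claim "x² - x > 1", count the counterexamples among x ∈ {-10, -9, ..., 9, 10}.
Counterexamples in [-10, 10]: {0, 1}.

Counting them gives 2 values.

Answer: 2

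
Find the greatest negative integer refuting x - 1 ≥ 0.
Testing negative integers from -1 downward:
x = -1: LHS = (-1) - 1 = -2; -2 ≥ 0 — FAILS  ← closest negative counterexample to 0

Answer: x = -1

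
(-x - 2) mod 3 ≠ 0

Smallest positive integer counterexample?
Testing positive integers:
x = 1: LHS = (-1 - 2) mod 3 = (-3) mod 3 = 0; 0 ≠ 0 — FAILS  ← smallest positive counterexample

Answer: x = 1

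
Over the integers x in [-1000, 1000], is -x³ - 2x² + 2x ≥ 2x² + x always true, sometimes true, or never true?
Holds at x = 0: LHS = -0³ - 2·0² + 2·0 = 0, RHS = 2·0² + 0 = 0; 0 ≥ 0 — holds
Fails at x = 1: LHS = -1³ - 2·1² + 2·1 = -1, RHS = 2·1² + 1 = 3; -1 ≥ 3 — FAILS
It is satisfied by some integers in the range but not all.

Answer: Sometimes true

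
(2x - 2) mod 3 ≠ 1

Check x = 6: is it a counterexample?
Substitute x = 6 into the relation:
x = 6: LHS = (2·6 - 2) mod 3 = 10 mod 3 = 1; 1 ≠ 1 — FAILS

Since the claim fails at x = 6, this value is a counterexample.

Answer: Yes, x = 6 is a counterexample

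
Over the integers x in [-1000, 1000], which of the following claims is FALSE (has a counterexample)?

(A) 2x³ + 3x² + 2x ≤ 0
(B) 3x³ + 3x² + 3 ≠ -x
(A) x = 1: LHS = 2·1³ + 3·1² + 2·1 = 7; 7 ≤ 0 — FAILS

(B) Track d = LHS − RHS over the integers in [-1000, 1000]. Equality would need d = 0, but d changes sign only between consecutive integers, jumping over 0:
x = -2: LHS = 3·(-2)³ + 3·(-2)² + 3 = -9, RHS = -(-2) = 2; -9 ≠ 2 — holds  (d = -11)
x = -1: LHS = 3·(-1)³ + 3·(-1)² + 3 = 3, RHS = -(-1) = 1; 3 ≠ 1 — holds  (d = 2)
Away from these crossings d keeps a constant sign, and checking every integer in [-1000, 1000] confirms d ≠ 0 throughout. Hence the two sides are never equal, so the relation holds for every integer in [-1000, 1000].

Only (A) has a counterexample.

Answer: A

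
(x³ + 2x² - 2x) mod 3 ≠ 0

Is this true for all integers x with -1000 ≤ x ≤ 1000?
The claim fails at x = 0:
x = 0: LHS = (0³ + 2·0² - 2·0) mod 3 = 0 mod 3 = 0; 0 ≠ 0 — FAILS

Because a single integer refutes it, the statement is false.

Answer: False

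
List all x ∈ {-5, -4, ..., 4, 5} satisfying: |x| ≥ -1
An absolute value is never negative, so the left side is ≥ 0 for every x, while the right side is -1. Tightest case in [-5, 5] is x = 0:
x = 0: LHS = |0| = 0; 0 ≥ -1 — holds
Hence LHS − RHS is never negative, i.e. LHS ≥ RHS throughout, so the relation holds for every integer in [-5, 5].

Answer: All integers in [-5, 5]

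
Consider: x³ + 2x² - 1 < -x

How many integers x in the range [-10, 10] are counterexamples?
Counterexamples in [-10, 10]: {1, 2, 3, 4, 5, 6, 7, 8, 9, 10}.

Counting them gives 10 values.

Answer: 10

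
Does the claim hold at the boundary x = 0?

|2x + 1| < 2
x = 0: LHS = |2·0 + 1| = |1| = 1; 1 < 2 — holds

The relation is satisfied at x = 0.

Answer: Yes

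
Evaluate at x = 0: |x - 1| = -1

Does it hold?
x = 0: LHS = |0 - 1| = |-1| = 1; 1 = -1 — FAILS

The relation fails at x = 0, so x = 0 is a counterexample.

Answer: No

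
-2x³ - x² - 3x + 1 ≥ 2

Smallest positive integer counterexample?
Testing positive integers:
x = 1: LHS = -2·1³ - 1² - 3·1 + 1 = -5; -5 ≥ 2 — FAILS  ← smallest positive counterexample

Answer: x = 1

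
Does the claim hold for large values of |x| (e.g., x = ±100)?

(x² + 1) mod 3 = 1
x = 100: LHS = (100² + 1) mod 3 = 10001 mod 3 = 2; 2 = 1 — FAILS
x = -100: LHS = ((-100)² + 1) mod 3 = 10001 mod 3 = 2; 2 = 1 — FAILS

Answer: No, fails for both x = 100 and x = -100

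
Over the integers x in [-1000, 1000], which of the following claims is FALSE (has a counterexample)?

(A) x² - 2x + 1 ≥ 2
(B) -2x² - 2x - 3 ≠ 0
(A) x = 0: LHS = 0² - 2·0 + 1 = 1; 1 ≥ 2 — FAILS

(B) Over all integers in [-1000, 1000], LHS − RHS is always negative; it is closest to 0 at x = 0, where it equals -3:
x = 0: LHS = -2·0² - 2·0 - 3 = -3; -3 ≠ 0 — holds
At the ends of the range:
x = -1000: LHS = -2·(-1000)² - 2·(-1000) - 3 = -1998003; -1998003 ≠ 0 — holds
x = 1000: LHS = -2·1000² - 2·1000 - 3 = -2002003; -2002003 ≠ 0 — holds
Hence LHS − RHS is never 0, i.e. the two sides are never equal, so the relation holds for every integer in [-1000, 1000].

Only (A) has a counterexample.

Answer: A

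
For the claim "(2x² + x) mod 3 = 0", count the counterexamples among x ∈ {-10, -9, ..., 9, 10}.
Counterexamples in [-10, 10]: {-10, -7, -4, -1, 2, 5, 8}.

Counting them gives 7 values.

Answer: 7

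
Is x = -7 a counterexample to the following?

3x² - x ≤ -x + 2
Substitute x = -7 into the relation:
x = -7: LHS = 3·(-7)² - (-7) = 154, RHS = -(-7) + 2 = 9; 154 ≤ 9 — FAILS

Since the claim fails at x = -7, this value is a counterexample.

Answer: Yes, x = -7 is a counterexample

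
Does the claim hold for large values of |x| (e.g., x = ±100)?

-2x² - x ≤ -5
x = 100: LHS = -2·100² - 100 = -20100; -20100 ≤ -5 — holds
x = -100: LHS = -2·(-100)² - (-100) = -19900; -19900 ≤ -5 — holds

Answer: Yes, holds for both x = 100 and x = -100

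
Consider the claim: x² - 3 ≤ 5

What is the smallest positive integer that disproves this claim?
Testing positive integers:
x = 1: LHS = 1² - 3 = -2; -2 ≤ 5 — holds
x = 2: LHS = 2² - 3 = 1; 1 ≤ 5 — holds
x = 3: LHS = 3² - 3 = 6; 6 ≤ 5 — FAILS  ← smallest positive counterexample

Answer: x = 3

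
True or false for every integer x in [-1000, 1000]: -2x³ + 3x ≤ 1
The claim fails at x = -2:
x = -2: LHS = -2·(-2)³ + 3·(-2) = 10; 10 ≤ 1 — FAILS

Because a single integer refutes it, the statement is false.

Answer: False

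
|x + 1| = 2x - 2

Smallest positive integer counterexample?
Testing positive integers:
x = 1: LHS = |1 + 1| = |2| = 2, RHS = 2·1 - 2 = 0; 2 = 0 — FAILS  ← smallest positive counterexample

Answer: x = 1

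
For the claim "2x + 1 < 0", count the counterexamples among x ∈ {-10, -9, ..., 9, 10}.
Counterexamples in [-10, 10]: {0, 1, 2, 3, 4, 5, 6, 7, 8, 9, 10}.

Counting them gives 11 values.

Answer: 11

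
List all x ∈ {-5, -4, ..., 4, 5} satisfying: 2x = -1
Track d = LHS − RHS over the integers in [-5, 5]. Equality would need d = 0, but d changes sign only between consecutive integers, jumping over 0:
x = -1: LHS = 2·(-1) = -2; -2 = -1 — FAILS  (d = -1)
x = 0: LHS = 2·0 = 0; 0 = -1 — FAILS  (d = 1)
Away from these crossings d keeps a constant sign, and checking every integer in [-5, 5] confirms d ≠ 0 throughout. Hence the two sides are never equal, so the claimed relation (=) fails for every integer in [-5, 5].

Answer: None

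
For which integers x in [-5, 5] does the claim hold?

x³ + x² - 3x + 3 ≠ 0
Track d = LHS − RHS over the integers in [-5, 5]. Equality would need d = 0, but d changes sign only between consecutive integers, jumping over 0:
x = -3: LHS = (-3)³ + (-3)² - 3·(-3) + 3 = -6; -6 ≠ 0 — holds  (d = -6)
x = -2: LHS = (-2)³ + (-2)² - 3·(-2) + 3 = 5; 5 ≠ 0 — holds  (d = 5)
Away from these crossings d keeps a constant sign, and checking every integer in [-5, 5] confirms d ≠ 0 throughout. Hence the two sides are never equal, so the relation holds for every integer in [-5, 5].

Answer: All integers in [-5, 5]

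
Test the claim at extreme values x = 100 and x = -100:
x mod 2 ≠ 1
x = 100: LHS = 100 mod 2 = 0; 0 ≠ 1 — holds
x = -100: LHS = (-100) mod 2 = 0; 0 ≠ 1 — holds

Answer: Yes, holds for both x = 100 and x = -100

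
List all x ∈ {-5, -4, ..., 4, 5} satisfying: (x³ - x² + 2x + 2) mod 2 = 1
For a polynomial with integer coefficients, its value mod 2 depends only on x mod 2, so it suffices to check one representative of each residue class, x = 0, 1:
x = 0: LHS = (0³ - 0² + 2·0 + 2) mod 2 = 2 mod 2 = 0; 0 = 1 — FAILS
x = 1: LHS = (1³ - 1² + 2·1 + 2) mod 2 = 4 mod 2 = 0; 0 = 1 — FAILS
The relation fails in every residue class, so the claimed relation (=) fails for every integer in [-5, 5].

Answer: None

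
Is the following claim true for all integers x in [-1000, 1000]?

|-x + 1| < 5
The claim fails at x = -4:
x = -4: LHS = |-(-4) + 1| = |5| = 5; 5 < 5 — FAILS

Because a single integer refutes it, the statement is false.

Answer: False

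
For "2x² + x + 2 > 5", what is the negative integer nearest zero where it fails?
Testing negative integers from -1 downward:
x = -1: LHS = 2·(-1)² + (-1) + 2 = 3; 3 > 5 — FAILS  ← closest negative counterexample to 0

Answer: x = -1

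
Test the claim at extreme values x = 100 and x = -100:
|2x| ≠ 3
x = 100: LHS = |2·100| = |200| = 200; 200 ≠ 3 — holds
x = -100: LHS = |2·(-100)| = |-200| = 200; 200 ≠ 3 — holds

Answer: Yes, holds for both x = 100 and x = -100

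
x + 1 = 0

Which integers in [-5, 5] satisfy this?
Holds for: {-1}
Fails for: {-5, -4, -3, -2, 0, 1, 2, 3, 4, 5}

Answer: {-1}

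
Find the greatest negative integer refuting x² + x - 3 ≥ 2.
Testing negative integers from -1 downward:
x = -1: LHS = (-1)² + (-1) - 3 = -3; -3 ≥ 2 — FAILS  ← closest negative counterexample to 0

Answer: x = -1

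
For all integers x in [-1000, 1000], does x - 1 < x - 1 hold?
The claim fails at x = 0:
x = 0: LHS = 0 - 1 = -1, RHS = 0 - 1 = -1; -1 < -1 — FAILS

Because a single integer refutes it, the statement is false.

Answer: False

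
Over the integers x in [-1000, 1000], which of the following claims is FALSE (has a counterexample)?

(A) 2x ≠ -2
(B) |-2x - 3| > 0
(A) x = -1: LHS = 2·(-1) = -2; -2 ≠ -2 — FAILS

(B) Over all integers in [-1000, 1000], LHS − RHS is smallest at x = -1, where it equals 1:
x = -1: LHS = |-2·(-1) - 3| = |-1| = 1; 1 > 0 — holds
At the ends of the range:
x = -1000: LHS = |-2·(-1000) - 3| = |1997| = 1997; 1997 > 0 — holds
x = 1000: LHS = |-2·1000 - 3| = |-2003| = 2003; 2003 > 0 — holds
Hence LHS − RHS is never zero or negative, i.e. LHS > RHS throughout, so the relation holds for every integer in [-1000, 1000].

Only (A) has a counterexample.

Answer: A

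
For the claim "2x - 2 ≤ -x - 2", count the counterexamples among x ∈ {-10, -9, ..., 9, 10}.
Counterexamples in [-10, 10]: {1, 2, 3, 4, 5, 6, 7, 8, 9, 10}.

Counting them gives 10 values.

Answer: 10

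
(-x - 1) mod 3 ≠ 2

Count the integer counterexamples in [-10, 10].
Counterexamples in [-10, 10]: {-9, -6, -3, 0, 3, 6, 9}.

Counting them gives 7 values.

Answer: 7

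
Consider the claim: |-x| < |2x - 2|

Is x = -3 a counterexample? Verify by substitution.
Substitute x = -3 into the relation:
x = -3: LHS = |-(-3)| = |3| = 3, RHS = |2·(-3) - 2| = |-8| = 8; 3 < 8 — holds

The claim holds here, so x = -3 is not a counterexample. (A counterexample exists elsewhere, e.g. x = 1.)

Answer: No, x = -3 is not a counterexample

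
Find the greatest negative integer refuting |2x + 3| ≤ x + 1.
Testing negative integers from -1 downward:
x = -1: LHS = |2·(-1) + 3| = |1| = 1, RHS = (-1) + 1 = 0; 1 ≤ 0 — FAILS  ← closest negative counterexample to 0

Answer: x = -1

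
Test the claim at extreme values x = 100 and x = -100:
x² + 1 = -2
x = 100: LHS = 100² + 1 = 10001; 10001 = -2 — FAILS
x = -100: LHS = (-100)² + 1 = 10001; 10001 = -2 — FAILS

Answer: No, fails for both x = 100 and x = -100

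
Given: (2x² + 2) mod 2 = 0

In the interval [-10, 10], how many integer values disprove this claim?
For a polynomial with integer coefficients, its value mod 2 depends only on x mod 2, so it suffices to check one representative of each residue class, x = 0, 1:
x = 0: LHS = (2·0² + 2) mod 2 = 2 mod 2 = 0; 0 = 0 — holds
x = 1: LHS = (2·1² + 2) mod 2 = 4 mod 2 = 0; 0 = 0 — holds
The relation holds in every residue class, so the relation holds for every integer in [-10, 10].

No counterexample appears in that range.

Answer: 0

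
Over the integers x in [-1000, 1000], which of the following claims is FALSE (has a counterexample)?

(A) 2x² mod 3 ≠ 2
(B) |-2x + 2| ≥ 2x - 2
(A) x = 1: LHS = (2·1²) mod 3 = 2 mod 3 = 2; 2 ≠ 2 — FAILS

(B) Over all integers in [-1000, 1000], LHS − RHS is smallest at x = 1, where it equals 0:
x = 1: LHS = |-2·1 + 2| = |0| = 0, RHS = 2·1 - 2 = 0; 0 ≥ 0 — holds
At the ends of the range:
x = -1000: LHS = |-2·(-1000) + 2| = |2002| = 2002, RHS = 2·(-1000) - 2 = -2002; 2002 ≥ -2002 — holds
x = 1000: LHS = |-2·1000 + 2| = |-1998| = 1998, RHS = 2·1000 - 2 = 1998; 1998 ≥ 1998 — holds
Hence LHS − RHS is never negative, i.e. LHS ≥ RHS throughout, so the relation holds for every integer in [-1000, 1000].

Only (A) has a counterexample.

Answer: A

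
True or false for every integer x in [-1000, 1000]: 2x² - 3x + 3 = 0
The claim fails at x = 0:
x = 0: LHS = 2·0² - 3·0 + 3 = 3; 3 = 0 — FAILS

Because a single integer refutes it, the statement is false.

Answer: False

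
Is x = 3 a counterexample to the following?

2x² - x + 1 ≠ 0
Substitute x = 3 into the relation:
x = 3: LHS = 2·3² - 3 + 1 = 16; 16 ≠ 0 — holds

The relation holds at x = 3, so it is not a counterexample.

Answer: No, x = 3 is not a counterexample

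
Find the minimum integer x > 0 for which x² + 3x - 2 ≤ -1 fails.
Testing positive integers:
x = 1: LHS = 1² + 3·1 - 2 = 2; 2 ≤ -1 — FAILS  ← smallest positive counterexample

Answer: x = 1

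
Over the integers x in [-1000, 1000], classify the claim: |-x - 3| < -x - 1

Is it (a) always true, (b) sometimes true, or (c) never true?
Holds at x = -3: LHS = |-(-3) - 3| = |0| = 0, RHS = -(-3) - 1 = 2; 0 < 2 — holds
Fails at x = 0: LHS = |-0 - 3| = |-3| = 3, RHS = -0 - 1 = -1; 3 < -1 — FAILS
It is satisfied by some integers in the range but not all.

Answer: Sometimes true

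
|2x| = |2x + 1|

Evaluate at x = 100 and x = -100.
x = 100: LHS = |2·100| = |200| = 200, RHS = |2·100 + 1| = |201| = 201; 200 = 201 — FAILS
x = -100: LHS = |2·(-100)| = |-200| = 200, RHS = |2·(-100) + 1| = |-199| = 199; 200 = 199 — FAILS

Answer: No, fails for both x = 100 and x = -100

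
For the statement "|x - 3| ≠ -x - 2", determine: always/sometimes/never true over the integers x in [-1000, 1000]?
Over all integers in [-1000, 1000], LHS − RHS is always positive; it is smallest at x = 0, where it equals 5:
x = 0: LHS = |0 - 3| = |-3| = 3, RHS = -0 - 2 = -2; 3 ≠ -2 — holds
At the ends of the range:
x = -1000: LHS = |(-1000) - 3| = |-1003| = 1003, RHS = -(-1000) - 2 = 998; 1003 ≠ 998 — holds
x = 1000: LHS = |1000 - 3| = |997| = 997, RHS = -1000 - 2 = -1002; 997 ≠ -1002 — holds
Hence LHS − RHS is never 0, i.e. the two sides are never equal, so the relation holds for every integer in [-1000, 1000].

No counterexample exists.

Answer: Always true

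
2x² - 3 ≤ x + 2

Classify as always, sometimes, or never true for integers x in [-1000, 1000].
Holds at x = 0: LHS = 2·0² - 3 = -3, RHS = 0 + 2 = 2; -3 ≤ 2 — holds
Fails at x = 2: LHS = 2·2² - 3 = 5, RHS = 2 + 2 = 4; 5 ≤ 4 — FAILS
It is satisfied by some integers in the range but not all.

Answer: Sometimes true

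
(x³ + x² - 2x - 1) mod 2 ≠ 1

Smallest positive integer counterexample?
Testing positive integers:
x = 1: LHS = (1³ + 1² - 2·1 - 1) mod 2 = (-1) mod 2 = 1; 1 ≠ 1 — FAILS  ← smallest positive counterexample

Answer: x = 1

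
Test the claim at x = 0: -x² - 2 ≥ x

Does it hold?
x = 0: LHS = -0² - 2 = -2; -2 ≥ 0 — FAILS

The relation fails at x = 0, so x = 0 is a counterexample.

Answer: No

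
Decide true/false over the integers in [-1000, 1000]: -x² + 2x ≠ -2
Track d = LHS − RHS over the integers in [-1000, 1000]. Equality would need d = 0, but d changes sign only between consecutive integers, jumping over 0:
x = -1: LHS = -(-1)² + 2·(-1) = -3; -3 ≠ -2 — holds  (d = -1)
x = 0: LHS = -0² + 2·0 = 0; 0 ≠ -2 — holds  (d = 2)
x = 2: LHS = -2² + 2·2 = 0; 0 ≠ -2 — holds  (d = 2)
x = 3: LHS = -3² + 2·3 = -3; -3 ≠ -2 — holds  (d = -1)
Away from these crossings d keeps a constant sign, and checking every integer in [-1000, 1000] confirms d ≠ 0 throughout. Hence the two sides are never equal, so the relation holds for every integer in [-1000, 1000].

No counterexample exists.

Answer: True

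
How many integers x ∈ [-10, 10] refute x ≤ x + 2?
Over all integers in [-10, 10], LHS − RHS is largest at x = 0, where it equals -2:
x = 0: RHS = 0 + 2 = 2; 0 ≤ 2 — holds
At the ends of the range:
x = -10: RHS = (-10) + 2 = -8; -10 ≤ -8 — holds
x = 10: RHS = 10 + 2 = 12; 10 ≤ 12 — holds
Hence LHS − RHS is never positive, i.e. LHS ≤ RHS throughout, so the relation holds for every integer in [-10, 10].

No counterexample appears in that range.

Answer: 0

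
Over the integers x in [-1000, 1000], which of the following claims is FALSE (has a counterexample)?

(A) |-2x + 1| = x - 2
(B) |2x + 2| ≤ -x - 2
(A) x = 0: LHS = |-2·0 + 1| = |1| = 1, RHS = 0 - 2 = -2; 1 = -2 — FAILS
(B) x = 0: LHS = |2·0 + 2| = |2| = 2, RHS = -0 - 2 = -2; 2 ≤ -2 — FAILS

Answer: Both A and B are false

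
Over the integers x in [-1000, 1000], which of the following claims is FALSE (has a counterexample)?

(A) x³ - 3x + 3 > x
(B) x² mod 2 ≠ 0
(A) x = 1: LHS = 1³ - 3·1 + 3 = 1; 1 > 1 — FAILS
(B) x = 0: LHS = (0²) mod 2 = 0 mod 2 = 0; 0 ≠ 0 — FAILS

Answer: Both A and B are false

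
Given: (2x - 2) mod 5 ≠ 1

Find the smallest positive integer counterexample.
Testing positive integers:
x = 1: LHS = (2·1 - 2) mod 5 = 0 mod 5 = 0; 0 ≠ 1 — holds
x = 2: LHS = (2·2 - 2) mod 5 = 2 mod 5 = 2; 2 ≠ 1 — holds
x = 3: LHS = (2·3 - 2) mod 5 = 4 mod 5 = 4; 4 ≠ 1 — holds
x = 4: LHS = (2·4 - 2) mod 5 = 6 mod 5 = 1; 1 ≠ 1 — FAILS  ← smallest positive counterexample

Answer: x = 4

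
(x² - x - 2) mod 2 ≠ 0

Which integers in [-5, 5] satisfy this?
For a polynomial with integer coefficients, its value mod 2 depends only on x mod 2, so it suffices to check one representative of each residue class, x = 0, 1:
x = 0: LHS = (0² - 0 - 2) mod 2 = (-2) mod 2 = 0; 0 ≠ 0 — FAILS
x = 1: LHS = (1² - 1 - 2) mod 2 = (-2) mod 2 = 0; 0 ≠ 0 — FAILS
The relation fails in every residue class, so the claimed relation (≠) fails for every integer in [-5, 5].

Answer: None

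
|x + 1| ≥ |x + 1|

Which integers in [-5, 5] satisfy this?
Over all integers in [-5, 5], LHS − RHS is smallest at x = 0, where it equals 0:
x = 0: LHS = |0 + 1| = |1| = 1, RHS = |0 + 1| = |1| = 1; 1 ≥ 1 — holds
At the ends of the range:
x = -5: LHS = |(-5) + 1| = |-4| = 4, RHS = |(-5) + 1| = |-4| = 4; 4 ≥ 4 — holds
x = 5: LHS = |5 + 1| = |6| = 6, RHS = |5 + 1| = |6| = 6; 6 ≥ 6 — holds
Hence LHS − RHS is never negative, i.e. LHS ≥ RHS throughout, so the relation holds for every integer in [-5, 5].

Answer: All integers in [-5, 5]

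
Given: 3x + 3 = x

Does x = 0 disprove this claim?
Substitute x = 0 into the relation:
x = 0: LHS = 3·0 + 3 = 3; 3 = 0 — FAILS

Since the claim fails at x = 0, this value is a counterexample.

Answer: Yes, x = 0 is a counterexample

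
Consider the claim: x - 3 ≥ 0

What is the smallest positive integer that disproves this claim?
Testing positive integers:
x = 1: LHS = 1 - 3 = -2; -2 ≥ 0 — FAILS  ← smallest positive counterexample

Answer: x = 1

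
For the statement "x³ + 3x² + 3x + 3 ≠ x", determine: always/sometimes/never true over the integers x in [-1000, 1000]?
Track d = LHS − RHS over the integers in [-1000, 1000]. Equality would need d = 0, but d changes sign only between consecutive integers, jumping over 0:
x = -3: LHS = (-3)³ + 3·(-3)² + 3·(-3) + 3 = -6; -6 ≠ -3 — holds  (d = -3)
x = -2: LHS = (-2)³ + 3·(-2)² + 3·(-2) + 3 = 1; 1 ≠ -2 — holds  (d = 3)
Away from these crossings d keeps a constant sign, and checking every integer in [-1000, 1000] confirms d ≠ 0 throughout. Hence the two sides are never equal, so the relation holds for every integer in [-1000, 1000].

No counterexample exists.

Answer: Always true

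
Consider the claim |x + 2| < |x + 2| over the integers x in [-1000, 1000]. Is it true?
The claim fails at x = 0:
x = 0: LHS = |0 + 2| = |2| = 2, RHS = |0 + 2| = |2| = 2; 2 < 2 — FAILS

Because a single integer refutes it, the statement is false.

Answer: False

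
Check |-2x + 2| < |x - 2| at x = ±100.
x = 100: LHS = |-2·100 + 2| = |-198| = 198, RHS = |100 - 2| = |98| = 98; 198 < 98 — FAILS
x = -100: LHS = |-2·(-100) + 2| = |202| = 202, RHS = |(-100) - 2| = |-102| = 102; 202 < 102 — FAILS

Answer: No, fails for both x = 100 and x = -100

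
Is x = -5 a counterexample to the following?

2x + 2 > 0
Substitute x = -5 into the relation:
x = -5: LHS = 2·(-5) + 2 = -8; -8 > 0 — FAILS

Since the claim fails at x = -5, this value is a counterexample.

Answer: Yes, x = -5 is a counterexample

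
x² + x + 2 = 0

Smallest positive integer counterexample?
Testing positive integers:
x = 1: LHS = 1² + 1 + 2 = 4; 4 = 0 — FAILS  ← smallest positive counterexample

Answer: x = 1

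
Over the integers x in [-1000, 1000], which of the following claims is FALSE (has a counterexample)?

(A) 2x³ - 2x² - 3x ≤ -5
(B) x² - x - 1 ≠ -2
(A) x = 0: LHS = 2·0³ - 2·0² - 3·0 = 0; 0 ≤ -5 — FAILS

(B) Over all integers in [-1000, 1000], LHS − RHS is always positive; it is smallest at x = 0, where it equals 1:
x = 0: LHS = 0² - 0 - 1 = -1; -1 ≠ -2 — holds
At the ends of the range:
x = -1000: LHS = (-1000)² - (-1000) - 1 = 1000999; 1000999 ≠ -2 — holds
x = 1000: LHS = 1000² - 1000 - 1 = 998999; 998999 ≠ -2 — holds
Hence LHS − RHS is never 0, i.e. the two sides are never equal, so the relation holds for every integer in [-1000, 1000].

Only (A) has a counterexample.

Answer: A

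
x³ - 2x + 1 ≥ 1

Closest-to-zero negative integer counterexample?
Testing negative integers from -1 downward:
x = -1: LHS = (-1)³ - 2·(-1) + 1 = 2; 2 ≥ 1 — holds
x = -2: LHS = (-2)³ - 2·(-2) + 1 = -3; -3 ≥ 1 — FAILS  ← closest negative counterexample to 0

Answer: x = -2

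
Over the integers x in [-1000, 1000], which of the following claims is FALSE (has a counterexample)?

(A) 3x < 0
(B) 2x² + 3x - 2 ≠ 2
(A) x = 0: LHS = 3·0 = 0; 0 < 0 — FAILS

(B) Track d = LHS − RHS over the integers in [-1000, 1000]. Equality would need d = 0, but d changes sign only between consecutive integers, jumping over 0:
x = -3: LHS = 2·(-3)² + 3·(-3) - 2 = 7; 7 ≠ 2 — holds  (d = 5)
x = -2: LHS = 2·(-2)² + 3·(-2) - 2 = 0; 0 ≠ 2 — holds  (d = -2)
x = 0: LHS = 2·0² + 3·0 - 2 = -2; -2 ≠ 2 — holds  (d = -4)
x = 1: LHS = 2·1² + 3·1 - 2 = 3; 3 ≠ 2 — holds  (d = 1)
Away from these crossings d keeps a constant sign, and checking every integer in [-1000, 1000] confirms d ≠ 0 throughout. Hence the two sides are never equal, so the relation holds for every integer in [-1000, 1000].

Only (A) has a counterexample.

Answer: A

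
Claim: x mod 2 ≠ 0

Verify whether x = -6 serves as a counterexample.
Substitute x = -6 into the relation:
x = -6: LHS = (-6) mod 2 = 0; 0 ≠ 0 — FAILS

Since the claim fails at x = -6, this value is a counterexample.

Answer: Yes, x = -6 is a counterexample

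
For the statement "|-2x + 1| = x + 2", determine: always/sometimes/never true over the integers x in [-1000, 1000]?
Holds at x = 3: LHS = |-2·3 + 1| = |-5| = 5, RHS = 3 + 2 = 5; 5 = 5 — holds
Fails at x = 0: LHS = |-2·0 + 1| = |1| = 1, RHS = 0 + 2 = 2; 1 = 2 — FAILS
It is satisfied by some integers in the range but not all.

Answer: Sometimes true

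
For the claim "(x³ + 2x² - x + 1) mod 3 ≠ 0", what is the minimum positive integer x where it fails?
Testing positive integers:
x = 1: LHS = (1³ + 2·1² - 1 + 1) mod 3 = 3 mod 3 = 0; 0 ≠ 0 — FAILS  ← smallest positive counterexample

Answer: x = 1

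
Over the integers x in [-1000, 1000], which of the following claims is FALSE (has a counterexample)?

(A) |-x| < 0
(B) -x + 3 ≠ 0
(A) x = 0: LHS = |-0| = |0| = 0; 0 < 0 — FAILS
(B) x = 3: LHS = -3 + 3 = 0; 0 ≠ 0 — FAILS

Answer: Both A and B are false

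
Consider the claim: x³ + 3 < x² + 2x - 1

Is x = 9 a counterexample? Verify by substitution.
Substitute x = 9 into the relation:
x = 9: LHS = 9³ + 3 = 732, RHS = 9² + 2·9 - 1 = 98; 732 < 98 — FAILS

Since the claim fails at x = 9, this value is a counterexample.

Answer: Yes, x = 9 is a counterexample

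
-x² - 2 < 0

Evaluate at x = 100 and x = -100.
x = 100: LHS = -100² - 2 = -10002; -10002 < 0 — holds
x = -100: LHS = -(-100)² - 2 = -10002; -10002 < 0 — holds

Answer: Yes, holds for both x = 100 and x = -100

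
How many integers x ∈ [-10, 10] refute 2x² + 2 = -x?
Counterexamples in [-10, 10]: {-10, -9, -8, -7, -6, -5, -4, -3, -2, -1, 0, 1, 2, 3, 4, 5, 6, 7, 8, 9, 10}.

Counting them gives 21 values.

Answer: 21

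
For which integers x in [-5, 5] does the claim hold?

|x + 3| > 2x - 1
Holds for: {-5, -4, -3, -2, -1, 0, 1, 2, 3}
Fails for: {4, 5}

Answer: {-5, -4, -3, -2, -1, 0, 1, 2, 3}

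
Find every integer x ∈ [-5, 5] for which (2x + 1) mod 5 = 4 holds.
Holds for: {-1, 4}
Fails for: {-5, -4, -3, -2, 0, 1, 2, 3, 5}

Answer: {-1, 4}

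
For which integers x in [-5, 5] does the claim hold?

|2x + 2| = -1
An absolute value is never negative, so the left side is ≥ 0 for every x, while the right side is -1. Tightest case in [-5, 5] is x = -1:
x = -1: LHS = |2·(-1) + 2| = |0| = 0; 0 = -1 — FAILS
Hence LHS − RHS is never 0, i.e. the two sides are never equal, so the claimed relation (=) fails for every integer in [-5, 5].

Answer: None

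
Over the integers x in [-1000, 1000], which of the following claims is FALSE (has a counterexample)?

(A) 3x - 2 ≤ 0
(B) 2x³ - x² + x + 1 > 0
(A) x = 1: LHS = 3·1 - 2 = 1; 1 ≤ 0 — FAILS
(B) x = -1: LHS = 2·(-1)³ - (-1)² + (-1) + 1 = -3; -3 > 0 — FAILS

Answer: Both A and B are false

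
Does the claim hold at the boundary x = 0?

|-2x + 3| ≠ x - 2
x = 0: LHS = |-2·0 + 3| = |3| = 3, RHS = 0 - 2 = -2; 3 ≠ -2 — holds

The relation is satisfied at x = 0.

Answer: Yes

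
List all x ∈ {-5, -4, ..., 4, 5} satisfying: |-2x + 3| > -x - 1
Over all integers in [-5, 5], LHS − RHS is smallest at x = 1, where it equals 3:
x = 1: LHS = |-2·1 + 3| = |1| = 1, RHS = -1 - 1 = -2; 1 > -2 — holds
At the ends of the range:
x = -5: LHS = |-2·(-5) + 3| = |13| = 13, RHS = -(-5) - 1 = 4; 13 > 4 — holds
x = 5: LHS = |-2·5 + 3| = |-7| = 7, RHS = -5 - 1 = -6; 7 > -6 — holds
Hence LHS − RHS is never zero or negative, i.e. LHS > RHS throughout, so the relation holds for every integer in [-5, 5].

Answer: All integers in [-5, 5]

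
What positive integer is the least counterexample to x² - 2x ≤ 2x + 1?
Testing positive integers:
x = 1: LHS = 1² - 2·1 = -1, RHS = 2·1 + 1 = 3; -1 ≤ 3 — holds
x = 2: LHS = 2² - 2·2 = 0, RHS = 2·2 + 1 = 5; 0 ≤ 5 — holds
x = 3: LHS = 3² - 2·3 = 3, RHS = 2·3 + 1 = 7; 3 ≤ 7 — holds
x = 4: LHS = 4² - 2·4 = 8, RHS = 2·4 + 1 = 9; 8 ≤ 9 — holds
x = 5: LHS = 5² - 2·5 = 15, RHS = 2·5 + 1 = 11; 15 ≤ 11 — FAILS  ← smallest positive counterexample

Answer: x = 5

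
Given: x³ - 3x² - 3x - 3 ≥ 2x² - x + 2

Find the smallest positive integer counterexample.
Testing positive integers:
x = 1: LHS = 1³ - 3·1² - 3·1 - 3 = -8, RHS = 2·1² - 1 + 2 = 3; -8 ≥ 3 — FAILS  ← smallest positive counterexample

Answer: x = 1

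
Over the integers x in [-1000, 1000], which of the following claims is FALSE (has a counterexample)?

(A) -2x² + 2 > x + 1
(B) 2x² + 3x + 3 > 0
(A) x = 1: LHS = -2·1² + 2 = 0, RHS = 1 + 1 = 2; 0 > 2 — FAILS

(B) Over all integers in [-1000, 1000], LHS − RHS is smallest at x = -1, where it equals 2:
x = -1: LHS = 2·(-1)² + 3·(-1) + 3 = 2; 2 > 0 — holds
At the ends of the range:
x = -1000: LHS = 2·(-1000)² + 3·(-1000) + 3 = 1997003; 1997003 > 0 — holds
x = 1000: LHS = 2·1000² + 3·1000 + 3 = 2003003; 2003003 > 0 — holds
Hence LHS − RHS is never zero or negative, i.e. LHS > RHS throughout, so the relation holds for every integer in [-1000, 1000].

Only (A) has a counterexample.

Answer: A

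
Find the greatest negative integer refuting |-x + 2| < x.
Testing negative integers from -1 downward:
x = -1: LHS = |-(-1) + 2| = |3| = 3; 3 < -1 — FAILS  ← closest negative counterexample to 0

Answer: x = -1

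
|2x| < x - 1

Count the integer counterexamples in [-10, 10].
Counterexamples in [-10, 10]: {-10, -9, -8, -7, -6, -5, -4, -3, -2, -1, 0, 1, 2, 3, 4, 5, 6, 7, 8, 9, 10}.

Counting them gives 21 values.

Answer: 21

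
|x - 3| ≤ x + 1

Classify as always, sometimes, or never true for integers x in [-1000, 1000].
Holds at x = 1: LHS = |1 - 3| = |-2| = 2, RHS = 1 + 1 = 2; 2 ≤ 2 — holds
Fails at x = 0: LHS = |0 - 3| = |-3| = 3, RHS = 0 + 1 = 1; 3 ≤ 1 — FAILS
It is satisfied by some integers in the range but not all.

Answer: Sometimes true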